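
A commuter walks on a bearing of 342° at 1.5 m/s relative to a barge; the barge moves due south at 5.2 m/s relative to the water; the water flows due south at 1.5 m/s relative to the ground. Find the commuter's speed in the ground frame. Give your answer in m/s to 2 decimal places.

5.29 m/s

In east/north components (m/s): commuter relative to barge = (-0.464, 1.427); barge relative to water = (0.000, -5.200); water relative to ground = (0.000, -1.500).
Sum = (-0.464, -5.273) m/s.
Speed = |(-0.464, -5.273)| = 5.294 m/s.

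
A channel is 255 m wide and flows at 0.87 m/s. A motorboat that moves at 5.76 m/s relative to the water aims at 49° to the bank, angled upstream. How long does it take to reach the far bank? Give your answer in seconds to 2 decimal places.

58.66 s

The component of the motorboat's velocity perpendicular to the bank is 5.76 × sin 49° = 4.347 m/s.
Only the cross-stream component determines the crossing time; the current contributes nothing perpendicular to the bank.
Time = 255 / 4.347 = 58.659 s.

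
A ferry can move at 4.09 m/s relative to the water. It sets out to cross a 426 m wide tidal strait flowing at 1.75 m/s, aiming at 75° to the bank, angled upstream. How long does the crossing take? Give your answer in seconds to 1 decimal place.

107.8 s

The component of the ferry's velocity perpendicular to the bank is 4.09 × sin 75° = 3.951 m/s.
Only the cross-stream component determines the crossing time; the current contributes nothing perpendicular to the bank.
Time = 426 / 3.951 = 107.831 s.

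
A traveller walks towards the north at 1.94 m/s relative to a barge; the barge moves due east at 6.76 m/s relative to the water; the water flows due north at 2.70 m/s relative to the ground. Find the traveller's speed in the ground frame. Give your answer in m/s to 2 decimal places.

In east/north components (m/s): traveller relative to barge = (0.000, 1.940); barge relative to water = (6.760, 0.000); water relative to ground = (0.000, 2.700).
Sum = (6.760, 4.640) m/s.
Speed = |(6.760, 4.640)| = 8.199 m/s.

8.20 m/s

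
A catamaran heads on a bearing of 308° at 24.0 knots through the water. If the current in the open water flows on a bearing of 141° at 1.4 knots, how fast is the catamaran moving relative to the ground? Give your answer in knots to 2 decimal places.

Taking east as x and north as y: velocity relative to the water = (-18.912, 14.776) knots; the water relative to ground = (0.881, -1.088) knots.
Velocity relative to ground = (-18.912, 14.776) + (0.881, -1.088) = (-18.031, 13.688) knots.
Speed = |(-18.031, 13.688)| = 22.638 knots.

22.64 knots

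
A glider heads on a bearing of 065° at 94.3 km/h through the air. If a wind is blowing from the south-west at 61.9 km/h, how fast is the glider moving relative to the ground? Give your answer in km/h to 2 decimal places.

Taking east as x and north as y: velocity relative to the air = (85.465, 39.853) km/h; the air relative to ground = (43.770, 43.770) km/h.
Velocity relative to ground = (85.465, 39.853) + (43.770, 43.770) = (129.235, 83.623) km/h.
Speed = |(129.235, 83.623)| = 153.930 km/h.

153.93 km/h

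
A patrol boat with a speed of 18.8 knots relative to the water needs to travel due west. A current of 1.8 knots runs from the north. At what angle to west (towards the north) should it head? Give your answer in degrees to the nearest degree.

The current pushes perpendicular to the desired track; the heading must have a component into the current equal to 1.8 knots: 18.8 sin θ = 1.8.
sin θ = 0.0957, so θ = 5.494°.

5°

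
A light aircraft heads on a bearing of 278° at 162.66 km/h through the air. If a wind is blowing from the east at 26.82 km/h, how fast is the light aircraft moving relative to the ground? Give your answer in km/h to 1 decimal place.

189.3 km/h

Taking east as x and north as y: velocity relative to the air = (-161.077, 22.638) km/h; the air relative to ground = (-26.820, 0.000) km/h.
Velocity relative to ground = (-161.077, 22.638) + (-26.820, 0.000) = (-187.897, 22.638) km/h.
Speed = |(-187.897, 22.638)| = 189.256 km/h.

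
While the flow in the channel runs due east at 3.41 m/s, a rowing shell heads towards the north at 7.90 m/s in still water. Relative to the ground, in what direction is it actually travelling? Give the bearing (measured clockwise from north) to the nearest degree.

023°

Taking east as x and north as y: velocity relative to the water = (0.000, 7.900) m/s; the water relative to ground = (3.410, 0.000) m/s.
Velocity relative to ground = (0.000, 7.900) + (3.410, 0.000) = (3.410, 7.900) m/s.
Bearing = atan2(3.41, 7.90) = 23.35° clockwise from north.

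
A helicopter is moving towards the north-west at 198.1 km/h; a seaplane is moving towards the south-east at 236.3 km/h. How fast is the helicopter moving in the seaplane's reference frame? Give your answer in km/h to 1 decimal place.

434.4 km/h

Taking east as x and north as y: helicopter velocity = (-140.078, 140.078) km/h; seaplane velocity = (167.089, -167.089) km/h.
Velocity of helicopter relative to seaplane = (-140.078, 140.078) − (167.089, -167.089) = (-307.167, 307.167) km/h.
Magnitude = |(-307.167, 307.167)| = 434.400 km/h.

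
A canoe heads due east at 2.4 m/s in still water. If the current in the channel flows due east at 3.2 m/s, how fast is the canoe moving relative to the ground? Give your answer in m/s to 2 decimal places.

5.60 m/s

Taking east as x and north as y: velocity relative to the water = (2.400, 0.000) m/s; the water relative to ground = (3.200, 0.000) m/s.
Velocity relative to ground = (2.400, 0.000) + (3.200, 0.000) = (5.600, 0.000) m/s.
Speed = |(5.600, 0.000)| = 5.600 m/s.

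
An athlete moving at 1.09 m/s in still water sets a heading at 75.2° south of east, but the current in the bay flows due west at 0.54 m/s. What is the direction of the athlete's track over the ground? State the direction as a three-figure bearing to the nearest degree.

Taking east as x and north as y: velocity relative to the water = (0.278, -1.054) m/s; the water relative to ground = (-0.540, 0.000) m/s.
Velocity relative to ground = (0.278, -1.054) + (-0.540, 0.000) = (-0.262, -1.054) m/s.
Bearing = atan2(-0.26, -1.05) = 193.94° clockwise from north.

194°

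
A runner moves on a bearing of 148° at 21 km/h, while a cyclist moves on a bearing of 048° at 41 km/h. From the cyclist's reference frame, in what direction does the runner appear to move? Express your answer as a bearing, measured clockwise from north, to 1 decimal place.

203.1°

Taking east as x and north as y: runner velocity = (11.128, -17.809) km/h; cyclist velocity = (30.469, 27.434) km/h.
Velocity of runner relative to cyclist = (11.128, -17.809) − (30.469, 27.434) = (-19.341, -45.243) km/h.
Bearing = atan2(-19.34, -45.24) = 203.15° clockwise from north.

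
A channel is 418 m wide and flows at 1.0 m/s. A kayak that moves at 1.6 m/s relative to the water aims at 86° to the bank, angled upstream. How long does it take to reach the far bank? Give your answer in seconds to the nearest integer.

The component of the kayak's velocity perpendicular to the bank is 1.6 × sin 86° = 1.596 m/s.
Only the cross-stream component determines the crossing time; the current contributes nothing perpendicular to the bank.
Time = 418 / 1.596 = 261.888 s.

262 s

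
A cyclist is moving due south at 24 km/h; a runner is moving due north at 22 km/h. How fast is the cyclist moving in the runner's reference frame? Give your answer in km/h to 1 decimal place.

Taking east as x and north as y: cyclist velocity = (0.000, -24.000) km/h; runner velocity = (0.000, 22.000) km/h.
Velocity of cyclist relative to runner = (0.000, -24.000) − (0.000, 22.000) = (0.000, -46.000) km/h.
Magnitude = |(0.000, -46.000)| = 46.000 km/h.

46.0 km/h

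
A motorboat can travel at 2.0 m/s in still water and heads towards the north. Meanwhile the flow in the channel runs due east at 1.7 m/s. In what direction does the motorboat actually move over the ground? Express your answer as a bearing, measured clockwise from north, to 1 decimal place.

Taking east as x and north as y: velocity relative to the water = (0.000, 2.000) m/s; the water relative to ground = (1.700, 0.000) m/s.
Velocity relative to ground = (0.000, 2.000) + (1.700, 0.000) = (1.700, 2.000) m/s.
Bearing = atan2(1.70, 2.00) = 40.36° clockwise from north.

040.4°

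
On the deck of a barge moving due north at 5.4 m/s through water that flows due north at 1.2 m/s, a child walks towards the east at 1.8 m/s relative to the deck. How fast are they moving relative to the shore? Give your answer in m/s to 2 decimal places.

In east/north components (m/s): child relative to barge = (1.800, 0.000); barge relative to water = (0.000, 5.400); water relative to ground = (0.000, 1.200).
Sum = (1.800, 6.600) m/s.
Speed = |(1.800, 6.600)| = 6.841 m/s.

6.84 m/s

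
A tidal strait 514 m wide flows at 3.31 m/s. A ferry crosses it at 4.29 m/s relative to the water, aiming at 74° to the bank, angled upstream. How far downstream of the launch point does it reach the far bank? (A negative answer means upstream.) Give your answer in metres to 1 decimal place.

Perpendicular speed = 4.124 m/s; crossing time = 514 / 4.124 = 124.642 s.
Net downstream speed = 2.128 m/s.
Drift = 2.128 × 124.642 = 265.178 m (downstream).

265.2 m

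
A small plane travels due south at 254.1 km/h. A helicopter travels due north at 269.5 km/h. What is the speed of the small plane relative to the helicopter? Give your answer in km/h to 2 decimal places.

Taking east as x and north as y: small plane velocity = (0.000, -254.100) km/h; helicopter velocity = (0.000, 269.500) km/h.
Velocity of small plane relative to helicopter = (0.000, -254.100) − (0.000, 269.500) = (0.000, -523.600) km/h.
Magnitude = |(0.000, -523.600)| = 523.600 km/h.

523.60 km/h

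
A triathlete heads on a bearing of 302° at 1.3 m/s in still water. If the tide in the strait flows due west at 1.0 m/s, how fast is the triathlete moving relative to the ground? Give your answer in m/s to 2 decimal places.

Taking east as x and north as y: velocity relative to the water = (-1.102, 0.689) m/s; the water relative to ground = (-1.000, 0.000) m/s.
Velocity relative to ground = (-1.102, 0.689) + (-1.000, 0.000) = (-2.102, 0.689) m/s.
Speed = |(-2.102, 0.689)| = 2.212 m/s.

2.21 m/s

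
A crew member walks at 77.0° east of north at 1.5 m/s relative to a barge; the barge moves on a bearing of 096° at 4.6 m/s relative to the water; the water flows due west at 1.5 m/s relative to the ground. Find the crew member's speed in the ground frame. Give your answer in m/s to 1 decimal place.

In east/north components (m/s): crew member relative to barge = (1.462, 0.337); barge relative to water = (4.575, -0.481); water relative to ground = (-1.500, 0.000).
Sum = (4.536, -0.143) m/s.
Speed = |(4.536, -0.143)| = 4.539 m/s.

4.5 m/s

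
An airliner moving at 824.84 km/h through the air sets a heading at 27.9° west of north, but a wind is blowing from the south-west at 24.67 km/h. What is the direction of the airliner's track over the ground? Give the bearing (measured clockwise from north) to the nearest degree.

334°

Taking east as x and north as y: velocity relative to the air = (-385.967, 728.965) km/h; the air relative to ground = (17.444, 17.444) km/h.
Velocity relative to ground = (-385.967, 728.965) + (17.444, 17.444) = (-368.523, 746.410) km/h.
Bearing = atan2(-368.52, 746.41) = 333.72° clockwise from north.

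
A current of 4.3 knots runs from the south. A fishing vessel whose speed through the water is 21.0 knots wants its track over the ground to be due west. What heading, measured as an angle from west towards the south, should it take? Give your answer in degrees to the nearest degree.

The current pushes perpendicular to the desired track; the heading must have a component into the current equal to 4.3 knots: 21.0 sin θ = 4.3.
sin θ = 0.2048, so θ = 11.816°.

12°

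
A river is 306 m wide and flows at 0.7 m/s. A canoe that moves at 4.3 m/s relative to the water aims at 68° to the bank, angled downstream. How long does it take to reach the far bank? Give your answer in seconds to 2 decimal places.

The component of the canoe's velocity perpendicular to the bank is 4.3 × sin 68° = 3.987 m/s.
The current is parallel to the bank, so it does not affect the crossing time.
Time = 306 / 3.987 = 76.752 s.

76.75 s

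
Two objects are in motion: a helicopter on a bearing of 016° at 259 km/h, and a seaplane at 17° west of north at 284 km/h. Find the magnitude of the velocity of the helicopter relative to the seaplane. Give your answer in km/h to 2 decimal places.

156.07 km/h

Taking east as x and north as y: helicopter velocity = (71.390, 248.967) km/h; seaplane velocity = (-83.034, 271.591) km/h.
Velocity of helicopter relative to seaplane = (71.390, 248.967) − (-83.034, 271.591) = (154.424, -22.624) km/h.
Magnitude = |(154.424, -22.624)| = 156.072 km/h.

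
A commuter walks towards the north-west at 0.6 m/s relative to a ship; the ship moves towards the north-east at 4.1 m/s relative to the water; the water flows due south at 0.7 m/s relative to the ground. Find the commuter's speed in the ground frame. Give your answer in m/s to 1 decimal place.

In east/north components (m/s): commuter relative to ship = (-0.424, 0.424); ship relative to water = (2.899, 2.899); water relative to ground = (0.000, -0.700).
Sum = (2.475, 2.623) m/s.
Speed = |(2.475, 2.623)| = 3.607 m/s.

3.6 m/s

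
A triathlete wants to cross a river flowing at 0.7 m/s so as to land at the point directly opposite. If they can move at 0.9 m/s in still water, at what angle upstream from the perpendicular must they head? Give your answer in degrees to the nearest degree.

To cancel the current, the upstream component of the triathlete's velocity must equal the flow: 0.9 sin θ = 0.7.
sin θ = 0.7 / 0.9 = 0.7778.
θ = arcsin(0.7778) = 51.058°.

51°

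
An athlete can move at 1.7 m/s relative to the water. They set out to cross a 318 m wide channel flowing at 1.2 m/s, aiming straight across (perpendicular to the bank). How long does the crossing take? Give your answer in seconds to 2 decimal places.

187.06 s

The component of the athlete's velocity perpendicular to the bank is 1.7 m/s.
The current is parallel to the bank, so it does not affect the crossing time.
Time = 318 / 1.700 = 187.059 s.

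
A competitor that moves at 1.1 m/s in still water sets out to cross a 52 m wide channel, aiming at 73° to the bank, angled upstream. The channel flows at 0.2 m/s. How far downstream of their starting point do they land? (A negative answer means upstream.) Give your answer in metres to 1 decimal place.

-6.0 m

Perpendicular speed = 1.052 m/s; crossing time = 52 / 1.052 = 49.433 s.
Net downstream speed = -0.122 m/s.
Drift = -0.122 × 49.433 = -6.011 m (upstream).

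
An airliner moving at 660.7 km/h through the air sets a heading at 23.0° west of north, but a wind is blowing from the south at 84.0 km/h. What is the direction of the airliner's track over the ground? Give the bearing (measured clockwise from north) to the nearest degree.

340°

Taking east as x and north as y: velocity relative to the air = (-258.156, 608.178) km/h; the air relative to ground = (0.000, 84.000) km/h.
Velocity relative to ground = (-258.156, 608.178) + (0.000, 84.000) = (-258.156, 692.178) km/h.
Bearing = atan2(-258.16, 692.18) = 339.55° clockwise from north.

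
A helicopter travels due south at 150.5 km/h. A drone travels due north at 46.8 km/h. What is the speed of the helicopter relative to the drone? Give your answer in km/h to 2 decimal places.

Taking east as x and north as y: helicopter velocity = (0.000, -150.500) km/h; drone velocity = (0.000, 46.800) km/h.
Velocity of helicopter relative to drone = (0.000, -150.500) − (0.000, 46.800) = (0.000, -197.300) km/h.
Magnitude = |(0.000, -197.300)| = 197.300 km/h.

197.30 km/h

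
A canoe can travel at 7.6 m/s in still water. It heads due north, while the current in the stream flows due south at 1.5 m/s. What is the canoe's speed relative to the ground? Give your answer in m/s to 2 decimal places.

6.10 m/s

Taking east as x and north as y: velocity relative to the water = (0.000, 7.600) m/s; the water relative to ground = (0.000, -1.500) m/s.
Velocity relative to ground = (0.000, 7.600) + (0.000, -1.500) = (0.000, 6.100) m/s.
Speed = |(0.000, 6.100)| = 6.100 m/s.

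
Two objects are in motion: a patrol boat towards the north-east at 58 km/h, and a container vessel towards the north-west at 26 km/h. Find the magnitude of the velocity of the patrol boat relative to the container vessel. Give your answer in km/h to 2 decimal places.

63.56 km/h

Taking east as x and north as y: patrol boat velocity = (41.012, 41.012) km/h; container vessel velocity = (-18.385, 18.385) km/h.
Velocity of patrol boat relative to container vessel = (41.012, 41.012) − (-18.385, 18.385) = (59.397, 22.627) km/h.
Magnitude = |(59.397, 22.627)| = 63.561 km/h.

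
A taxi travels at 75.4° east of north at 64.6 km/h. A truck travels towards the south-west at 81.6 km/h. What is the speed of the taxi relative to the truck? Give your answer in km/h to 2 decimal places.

Taking east as x and north as y: taxi velocity = (62.514, 16.284) km/h; truck velocity = (-57.700, -57.700) km/h.
Velocity of taxi relative to truck = (62.514, 16.284) − (-57.700, -57.700) = (120.214, 73.984) km/h.
Magnitude = |(120.214, 73.984)| = 141.156 km/h.

141.16 km/h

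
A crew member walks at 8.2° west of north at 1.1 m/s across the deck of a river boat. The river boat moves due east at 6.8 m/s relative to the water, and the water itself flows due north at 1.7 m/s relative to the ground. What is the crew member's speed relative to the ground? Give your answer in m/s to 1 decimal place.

7.2 m/s

In east/north components (m/s): crew member relative to river boat = (-0.157, 1.089); river boat relative to water = (6.800, 0.000); water relative to ground = (0.000, 1.700).
Sum = (6.643, 2.789) m/s.
Speed = |(6.643, 2.789)| = 7.205 m/s.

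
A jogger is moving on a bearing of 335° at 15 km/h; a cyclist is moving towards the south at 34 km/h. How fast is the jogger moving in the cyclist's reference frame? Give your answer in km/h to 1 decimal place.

48.0 km/h

Taking east as x and north as y: jogger velocity = (-6.339, 13.595) km/h; cyclist velocity = (0.000, -34.000) km/h.
Velocity of jogger relative to cyclist = (-6.339, 13.595) − (0.000, -34.000) = (-6.339, 47.595) km/h.
Magnitude = |(-6.339, 47.595)| = 48.015 km/h.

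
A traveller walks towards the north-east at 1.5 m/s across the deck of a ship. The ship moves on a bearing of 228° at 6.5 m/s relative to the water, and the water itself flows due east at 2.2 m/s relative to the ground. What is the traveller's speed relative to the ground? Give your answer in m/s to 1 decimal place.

In east/north components (m/s): traveller relative to ship = (1.061, 1.061); ship relative to water = (-4.830, -4.349); water relative to ground = (2.200, 0.000).
Sum = (-1.570, -3.289) m/s.
Speed = |(-1.570, -3.289)| = 3.644 m/s.

3.6 m/s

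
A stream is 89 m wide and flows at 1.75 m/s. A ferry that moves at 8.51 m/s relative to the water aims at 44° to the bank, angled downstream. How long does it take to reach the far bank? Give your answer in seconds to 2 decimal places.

The component of the ferry's velocity perpendicular to the bank is 8.51 × sin 44° = 5.912 m/s.
The current is parallel to the bank, so it does not affect the crossing time.
Time = 89 / 5.912 = 15.055 s.

15.06 s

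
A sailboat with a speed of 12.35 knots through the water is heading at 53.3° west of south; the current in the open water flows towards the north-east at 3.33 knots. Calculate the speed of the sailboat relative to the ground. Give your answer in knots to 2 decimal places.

9.07 knots

Taking east as x and north as y: velocity relative to the water = (-9.902, -7.381) knots; the water relative to ground = (2.355, 2.355) knots.
Velocity relative to ground = (-9.902, -7.381) + (2.355, 2.355) = (-7.547, -5.026) knots.
Speed = |(-7.547, -5.026)| = 9.068 knots.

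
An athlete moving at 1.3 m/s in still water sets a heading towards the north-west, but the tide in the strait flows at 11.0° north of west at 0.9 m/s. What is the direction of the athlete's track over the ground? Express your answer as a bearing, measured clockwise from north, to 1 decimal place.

301.2°

Taking east as x and north as y: velocity relative to the water = (-0.919, 0.919) m/s; the water relative to ground = (-0.883, 0.172) m/s.
Velocity relative to ground = (-0.919, 0.919) + (-0.883, 0.172) = (-1.803, 1.091) m/s.
Bearing = atan2(-1.80, 1.09) = 301.18° clockwise from north.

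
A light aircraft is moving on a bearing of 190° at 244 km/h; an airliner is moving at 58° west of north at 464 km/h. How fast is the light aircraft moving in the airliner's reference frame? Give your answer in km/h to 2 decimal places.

599.71 km/h

Taking east as x and north as y: light aircraft velocity = (-42.370, -240.293) km/h; airliner velocity = (-393.494, 245.883) km/h.
Velocity of light aircraft relative to airliner = (-42.370, -240.293) − (-393.494, 245.883) = (351.124, -486.176) km/h.
Magnitude = |(351.124, -486.176)| = 599.712 km/h.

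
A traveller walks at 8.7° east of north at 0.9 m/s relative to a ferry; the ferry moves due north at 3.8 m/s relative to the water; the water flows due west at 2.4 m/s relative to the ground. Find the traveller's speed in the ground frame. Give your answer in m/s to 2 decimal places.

In east/north components (m/s): traveller relative to ferry = (0.136, 0.890); ferry relative to water = (0.000, 3.800); water relative to ground = (-2.400, 0.000).
Sum = (-2.264, 4.690) m/s.
Speed = |(-2.264, 4.690)| = 5.207 m/s.

5.21 m/s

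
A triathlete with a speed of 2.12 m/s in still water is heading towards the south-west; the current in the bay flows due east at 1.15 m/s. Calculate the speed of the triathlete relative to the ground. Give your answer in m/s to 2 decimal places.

Taking east as x and north as y: velocity relative to the water = (-1.499, -1.499) m/s; the water relative to ground = (1.150, 0.000) m/s.
Velocity relative to ground = (-1.499, -1.499) + (1.150, 0.000) = (-0.349, -1.499) m/s.
Speed = |(-0.349, -1.499)| = 1.539 m/s.

1.54 m/s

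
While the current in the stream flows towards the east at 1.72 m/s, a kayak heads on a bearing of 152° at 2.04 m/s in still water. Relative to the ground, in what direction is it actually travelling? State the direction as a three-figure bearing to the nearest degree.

124°

Taking east as x and north as y: velocity relative to the water = (0.958, -1.801) m/s; the water relative to ground = (1.720, 0.000) m/s.
Velocity relative to ground = (0.958, -1.801) + (1.720, 0.000) = (2.678, -1.801) m/s.
Bearing = atan2(2.68, -1.80) = 123.93° clockwise from north.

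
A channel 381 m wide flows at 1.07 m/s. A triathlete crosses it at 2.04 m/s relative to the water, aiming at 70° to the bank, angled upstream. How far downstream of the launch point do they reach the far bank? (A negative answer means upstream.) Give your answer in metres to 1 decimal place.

74.0 m

Perpendicular speed = 1.917 m/s; crossing time = 381 / 1.917 = 198.751 s.
Net downstream speed = 0.372 m/s.
Drift = 0.372 × 198.751 = 73.991 m (downstream).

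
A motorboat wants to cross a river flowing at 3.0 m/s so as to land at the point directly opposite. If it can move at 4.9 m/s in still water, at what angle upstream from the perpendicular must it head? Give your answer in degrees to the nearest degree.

38°

To cancel the current, the upstream component of the motorboat's velocity must equal the flow: 4.9 sin θ = 3.0.
sin θ = 3.0 / 4.9 = 0.6122.
θ = arcsin(0.6122) = 37.752°.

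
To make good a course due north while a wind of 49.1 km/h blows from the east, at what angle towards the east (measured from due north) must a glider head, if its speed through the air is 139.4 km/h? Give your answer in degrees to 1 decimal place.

The wind pushes perpendicular to the desired track; the heading must have a component into the wind equal to 49.1 km/h: 139.4 sin θ = 49.1.
sin θ = 0.3522, so θ = 20.623°.

20.6°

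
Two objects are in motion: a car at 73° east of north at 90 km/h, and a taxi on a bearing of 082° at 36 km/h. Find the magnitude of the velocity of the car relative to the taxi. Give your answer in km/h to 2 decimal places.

54.73 km/h

Taking east as x and north as y: car velocity = (86.067, 26.313) km/h; taxi velocity = (35.650, 5.010) km/h.
Velocity of car relative to taxi = (86.067, 26.313) − (35.650, 5.010) = (50.418, 21.303) km/h.
Magnitude = |(50.418, 21.303)| = 54.734 km/h.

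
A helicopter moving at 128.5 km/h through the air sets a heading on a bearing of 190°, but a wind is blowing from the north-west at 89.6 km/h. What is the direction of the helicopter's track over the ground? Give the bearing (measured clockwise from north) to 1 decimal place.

Taking east as x and north as y: velocity relative to the air = (-22.314, -126.548) km/h; the air relative to ground = (63.357, -63.357) km/h.
Velocity relative to ground = (-22.314, -126.548) + (63.357, -63.357) = (41.043, -189.905) km/h.
Bearing = atan2(41.04, -189.90) = 167.80° clockwise from north.

167.8°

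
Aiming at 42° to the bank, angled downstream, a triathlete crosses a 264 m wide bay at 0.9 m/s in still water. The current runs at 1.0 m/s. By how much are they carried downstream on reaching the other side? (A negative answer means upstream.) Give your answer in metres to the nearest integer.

732 m

Perpendicular speed = 0.602 m/s; crossing time = 264 / 0.602 = 438.380 s.
Net downstream speed = 1.669 m/s.
Drift = 1.669 × 438.380 = 731.581 m (downstream).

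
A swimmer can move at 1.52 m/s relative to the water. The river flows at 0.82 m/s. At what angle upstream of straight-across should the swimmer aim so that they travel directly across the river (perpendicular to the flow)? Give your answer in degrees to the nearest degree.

33°

To cancel the current, the upstream component of the swimmer's velocity must equal the flow: 1.52 sin θ = 0.82.
sin θ = 0.82 / 1.52 = 0.5395.
θ = arcsin(0.5395) = 32.648°.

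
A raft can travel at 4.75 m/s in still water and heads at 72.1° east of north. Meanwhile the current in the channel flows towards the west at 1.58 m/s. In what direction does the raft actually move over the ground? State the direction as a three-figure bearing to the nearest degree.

Taking east as x and north as y: velocity relative to the water = (4.520, 1.460) m/s; the water relative to ground = (-1.580, 0.000) m/s.
Velocity relative to ground = (4.520, 1.460) + (-1.580, 0.000) = (2.940, 1.460) m/s.
Bearing = atan2(2.94, 1.46) = 63.59° clockwise from north.

064°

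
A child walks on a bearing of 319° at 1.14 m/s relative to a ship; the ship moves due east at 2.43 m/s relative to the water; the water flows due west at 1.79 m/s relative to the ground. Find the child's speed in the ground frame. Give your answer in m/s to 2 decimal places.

0.87 m/s

In east/north components (m/s): child relative to ship = (-0.748, 0.860); ship relative to water = (2.430, 0.000); water relative to ground = (-1.790, 0.000).
Sum = (-0.108, 0.860) m/s.
Speed = |(-0.108, 0.860)| = 0.867 m/s.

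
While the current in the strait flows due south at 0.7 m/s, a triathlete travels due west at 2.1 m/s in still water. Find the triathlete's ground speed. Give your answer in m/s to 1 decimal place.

2.2 m/s

Taking east as x and north as y: velocity relative to the water = (-2.100, 0.000) m/s; the water relative to ground = (0.000, -0.700) m/s.
Velocity relative to ground = (-2.100, 0.000) + (0.000, -0.700) = (-2.100, -0.700) m/s.
Speed = |(-2.100, -0.700)| = 2.214 m/s.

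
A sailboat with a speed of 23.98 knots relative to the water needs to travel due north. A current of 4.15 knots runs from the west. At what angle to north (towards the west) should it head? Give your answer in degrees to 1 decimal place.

The current pushes perpendicular to the desired track; the heading must have a component into the current equal to 4.15 knots: 23.98 sin θ = 4.15.
sin θ = 0.1731, so θ = 9.966°.

10.0°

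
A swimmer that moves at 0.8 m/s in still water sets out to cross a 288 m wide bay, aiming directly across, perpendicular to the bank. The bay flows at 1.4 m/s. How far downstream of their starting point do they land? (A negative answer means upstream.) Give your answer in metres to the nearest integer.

Perpendicular speed = 0.800 m/s; crossing time = 288 / 0.800 = 360.000 s.
Net downstream speed = 1.400 m/s.
Drift = 1.400 × 360.000 = 504.000 m (downstream).

504 m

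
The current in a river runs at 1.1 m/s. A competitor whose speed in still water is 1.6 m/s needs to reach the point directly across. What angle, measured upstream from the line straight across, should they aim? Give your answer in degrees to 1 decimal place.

To cancel the current, the upstream component of the competitor's velocity must equal the flow: 1.6 sin θ = 1.1.
sin θ = 1.1 / 1.6 = 0.6875.
θ = arcsin(0.6875) = 43.433°.

43.4°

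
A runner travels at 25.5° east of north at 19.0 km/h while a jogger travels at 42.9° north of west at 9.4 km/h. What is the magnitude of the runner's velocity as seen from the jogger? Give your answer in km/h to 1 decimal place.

Taking east as x and north as y: runner velocity = (8.180, 17.149) km/h; jogger velocity = (-6.886, 6.399) km/h.
Velocity of runner relative to jogger = (8.180, 17.149) − (-6.886, 6.399) = (15.066, 10.750) km/h.
Magnitude = |(15.066, 10.750)| = 18.508 km/h.

18.5 km/h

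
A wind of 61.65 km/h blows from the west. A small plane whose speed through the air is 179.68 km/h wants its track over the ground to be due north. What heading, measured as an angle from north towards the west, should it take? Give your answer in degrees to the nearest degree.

20°

The wind pushes perpendicular to the desired track; the heading must have a component into the wind equal to 61.65 km/h: 179.68 sin θ = 61.65.
sin θ = 0.3431, so θ = 20.066°.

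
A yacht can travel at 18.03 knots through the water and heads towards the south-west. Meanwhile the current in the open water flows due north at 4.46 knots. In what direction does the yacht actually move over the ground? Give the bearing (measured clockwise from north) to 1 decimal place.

Taking east as x and north as y: velocity relative to the water = (-12.749, -12.749) knots; the water relative to ground = (0.000, 4.460) knots.
Velocity relative to ground = (-12.749, -12.749) + (0.000, 4.460) = (-12.749, -8.289) knots.
Bearing = atan2(-12.75, -8.29) = 236.97° clockwise from north.

237.0°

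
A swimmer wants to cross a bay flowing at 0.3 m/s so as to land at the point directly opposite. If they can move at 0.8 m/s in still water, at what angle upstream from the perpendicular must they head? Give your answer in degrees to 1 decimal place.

22.0°

To cancel the current, the upstream component of the swimmer's velocity must equal the flow: 0.8 sin θ = 0.3.
sin θ = 0.3 / 0.8 = 0.3750.
θ = arcsin(0.3750) = 22.024°.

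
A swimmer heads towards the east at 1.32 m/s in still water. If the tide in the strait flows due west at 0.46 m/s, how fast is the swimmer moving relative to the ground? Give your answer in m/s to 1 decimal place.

0.9 m/s

Taking east as x and north as y: velocity relative to the water = (1.320, 0.000) m/s; the water relative to ground = (-0.460, 0.000) m/s.
Velocity relative to ground = (1.320, 0.000) + (-0.460, 0.000) = (0.860, 0.000) m/s.
Speed = |(0.860, 0.000)| = 0.860 m/s.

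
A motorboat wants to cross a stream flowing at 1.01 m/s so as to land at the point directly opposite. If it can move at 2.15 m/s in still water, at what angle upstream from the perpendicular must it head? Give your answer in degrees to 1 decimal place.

28.0°

To cancel the current, the upstream component of the motorboat's velocity must equal the flow: 2.15 sin θ = 1.01.
sin θ = 1.01 / 2.15 = 0.4698.
θ = arcsin(0.4698) = 28.019°.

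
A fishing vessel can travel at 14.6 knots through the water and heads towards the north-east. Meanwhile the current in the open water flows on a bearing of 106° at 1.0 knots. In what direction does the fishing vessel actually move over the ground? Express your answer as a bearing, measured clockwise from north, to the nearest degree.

Taking east as x and north as y: velocity relative to the water = (10.324, 10.324) knots; the water relative to ground = (0.961, -0.276) knots.
Velocity relative to ground = (10.324, 10.324) + (0.961, -0.276) = (11.285, 10.048) knots.
Bearing = atan2(11.29, 10.05) = 48.32° clockwise from north.

048°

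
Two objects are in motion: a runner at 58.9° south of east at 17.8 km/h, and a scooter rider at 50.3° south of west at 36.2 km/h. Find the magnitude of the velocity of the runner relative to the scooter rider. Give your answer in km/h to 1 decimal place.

Taking east as x and north as y: runner velocity = (9.194, -15.242) km/h; scooter rider velocity = (-23.123, -27.852) km/h.
Velocity of runner relative to scooter rider = (9.194, -15.242) − (-23.123, -27.852) = (32.318, 12.611) km/h.
Magnitude = |(32.318, 12.611)| = 34.691 km/h.

34.7 km/h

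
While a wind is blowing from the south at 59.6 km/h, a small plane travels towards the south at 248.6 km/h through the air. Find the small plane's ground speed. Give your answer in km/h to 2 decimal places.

Taking east as x and north as y: velocity relative to the air = (0.000, -248.600) km/h; the air relative to ground = (0.000, 59.600) km/h.
Velocity relative to ground = (0.000, -248.600) + (0.000, 59.600) = (0.000, -189.000) km/h.
Speed = |(0.000, -189.000)| = 189.000 km/h.

189.00 km/h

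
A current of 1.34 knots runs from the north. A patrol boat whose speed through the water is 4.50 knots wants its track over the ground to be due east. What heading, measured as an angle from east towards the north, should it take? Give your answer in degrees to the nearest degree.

The current pushes perpendicular to the desired track; the heading must have a component into the current equal to 1.34 knots: 4.50 sin θ = 1.34.
sin θ = 0.2978, so θ = 17.324°.

17°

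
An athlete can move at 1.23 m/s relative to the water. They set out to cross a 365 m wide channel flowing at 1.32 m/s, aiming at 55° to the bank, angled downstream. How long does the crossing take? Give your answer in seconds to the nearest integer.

The component of the athlete's velocity perpendicular to the bank is 1.23 × sin 55° = 1.008 m/s.
Only the cross-stream component determines the crossing time; the current contributes nothing perpendicular to the bank.
Time = 365 / 1.008 = 362.262 s.

362 s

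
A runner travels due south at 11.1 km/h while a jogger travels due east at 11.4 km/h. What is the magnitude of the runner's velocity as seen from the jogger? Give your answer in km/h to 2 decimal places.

15.91 km/h

Taking east as x and north as y: runner velocity = (0.000, -11.100) km/h; jogger velocity = (11.400, 0.000) km/h.
Velocity of runner relative to jogger = (0.000, -11.100) − (11.400, 0.000) = (-11.400, -11.100) km/h.
Magnitude = |(-11.400, -11.100)| = 15.911 km/h.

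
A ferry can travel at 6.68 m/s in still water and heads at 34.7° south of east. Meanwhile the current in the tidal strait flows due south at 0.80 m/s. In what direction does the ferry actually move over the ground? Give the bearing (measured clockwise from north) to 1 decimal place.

130.0°

Taking east as x and north as y: velocity relative to the water = (5.492, -3.803) m/s; the water relative to ground = (0.000, -0.800) m/s.
Velocity relative to ground = (5.492, -3.803) + (0.000, -0.800) = (5.492, -4.603) m/s.
Bearing = atan2(5.49, -4.60) = 129.97° clockwise from north.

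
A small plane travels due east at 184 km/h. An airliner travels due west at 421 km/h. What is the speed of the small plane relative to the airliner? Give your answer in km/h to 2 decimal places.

Taking east as x and north as y: small plane velocity = (184.000, 0.000) km/h; airliner velocity = (-421.000, 0.000) km/h.
Velocity of small plane relative to airliner = (184.000, 0.000) − (-421.000, 0.000) = (605.000, 0.000) km/h.
Magnitude = |(605.000, 0.000)| = 605.000 km/h.

605.00 km/h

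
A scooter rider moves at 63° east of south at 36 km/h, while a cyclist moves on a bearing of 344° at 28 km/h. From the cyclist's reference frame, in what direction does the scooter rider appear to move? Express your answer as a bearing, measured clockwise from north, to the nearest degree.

Taking east as x and north as y: scooter rider velocity = (32.076, -16.344) km/h; cyclist velocity = (-7.718, 26.915) km/h.
Velocity of scooter rider relative to cyclist = (32.076, -16.344) − (-7.718, 26.915) = (39.794, -43.259) km/h.
Bearing = atan2(39.79, -43.26) = 137.39° clockwise from north.

137°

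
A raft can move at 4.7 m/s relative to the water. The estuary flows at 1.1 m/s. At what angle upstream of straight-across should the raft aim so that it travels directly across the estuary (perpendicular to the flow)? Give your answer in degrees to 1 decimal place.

To cancel the current, the upstream component of the raft's velocity must equal the flow: 4.7 sin θ = 1.1.
sin θ = 1.1 / 4.7 = 0.2340.
θ = arcsin(0.2340) = 13.535°.

13.5°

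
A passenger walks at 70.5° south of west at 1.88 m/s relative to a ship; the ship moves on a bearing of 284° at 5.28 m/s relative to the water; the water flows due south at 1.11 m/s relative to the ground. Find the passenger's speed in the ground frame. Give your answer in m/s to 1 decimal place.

6.0 m/s

In east/north components (m/s): passenger relative to ship = (-0.628, -1.772); ship relative to water = (-5.123, 1.277); water relative to ground = (0.000, -1.110).
Sum = (-5.751, -1.605) m/s.
Speed = |(-5.751, -1.605)| = 5.970 m/s.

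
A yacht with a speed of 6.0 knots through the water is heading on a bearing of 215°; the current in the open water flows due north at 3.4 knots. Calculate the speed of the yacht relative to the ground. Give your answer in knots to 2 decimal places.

3.76 knots

Taking east as x and north as y: velocity relative to the water = (-3.441, -4.915) knots; the water relative to ground = (0.000, 3.400) knots.
Velocity relative to ground = (-3.441, -4.915) + (0.000, 3.400) = (-3.441, -1.515) knots.
Speed = |(-3.441, -1.515)| = 3.760 knots.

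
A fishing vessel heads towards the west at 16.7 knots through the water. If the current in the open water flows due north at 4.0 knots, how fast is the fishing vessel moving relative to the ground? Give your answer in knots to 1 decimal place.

Taking east as x and north as y: velocity relative to the water = (-16.700, 0.000) knots; the water relative to ground = (0.000, 4.000) knots.
Velocity relative to ground = (-16.700, 0.000) + (0.000, 4.000) = (-16.700, 4.000) knots.
Speed = |(-16.700, 4.000)| = 17.172 knots.

17.2 knots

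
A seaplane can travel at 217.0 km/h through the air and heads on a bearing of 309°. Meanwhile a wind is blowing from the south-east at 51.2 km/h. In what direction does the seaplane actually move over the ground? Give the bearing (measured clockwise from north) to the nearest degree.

310°

Taking east as x and north as y: velocity relative to the air = (-168.641, 136.563) km/h; the air relative to ground = (-36.204, 36.204) km/h.
Velocity relative to ground = (-168.641, 136.563) + (-36.204, 36.204) = (-204.845, 172.766) km/h.
Bearing = atan2(-204.84, 172.77) = 310.14° clockwise from north.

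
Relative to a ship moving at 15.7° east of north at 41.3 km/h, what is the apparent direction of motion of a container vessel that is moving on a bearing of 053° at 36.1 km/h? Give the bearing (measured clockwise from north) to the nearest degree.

Taking east as x and north as y: container vessel velocity = (28.831, 21.726) km/h; ship velocity = (11.176, 39.759) km/h.
Velocity of container vessel relative to ship = (28.831, 21.726) − (11.176, 39.759) = (17.655, -18.034) km/h.
Bearing = atan2(17.65, -18.03) = 135.61° clockwise from north.

136°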